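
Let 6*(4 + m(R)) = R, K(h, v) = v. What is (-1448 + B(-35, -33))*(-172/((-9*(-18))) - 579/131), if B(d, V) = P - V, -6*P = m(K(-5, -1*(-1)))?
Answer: 2961587305/381996 ≈ 7752.9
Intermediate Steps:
m(R) = -4 + R/6
P = 23/36 (P = -(-4 + (-1*(-1))/6)/6 = -(-4 + (1/6)*1)/6 = -(-4 + 1/6)/6 = -1/6*(-23/6) = 23/36 ≈ 0.63889)
B(d, V) = 23/36 - V
(-1448 + B(-35, -33))*(-172/((-9*(-18))) - 579/131) = (-1448 + (23/36 - 1*(-33)))*(-172/((-9*(-18))) - 579/131) = (-1448 + (23/36 + 33))*(-172/162 - 579*1/131) = (-1448 + 1211/36)*(-172*1/162 - 579/131) = -50917*(-86/81 - 579/131)/36 = -50917/36*(-58165/10611) = 2961587305/381996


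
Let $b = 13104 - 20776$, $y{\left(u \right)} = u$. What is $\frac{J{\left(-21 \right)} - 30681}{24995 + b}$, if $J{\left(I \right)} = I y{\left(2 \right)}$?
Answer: $- \frac{30723}{17323} \approx -1.7735$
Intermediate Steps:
$b = -7672$
$J{\left(I \right)} = 2 I$ ($J{\left(I \right)} = I 2 = 2 I$)
$\frac{J{\left(-21 \right)} - 30681}{24995 + b} = \frac{2 \left(-21\right) - 30681}{24995 - 7672} = \frac{-42 - 30681}{17323} = \left(-30723\right) \frac{1}{17323} = - \frac{30723}{17323}$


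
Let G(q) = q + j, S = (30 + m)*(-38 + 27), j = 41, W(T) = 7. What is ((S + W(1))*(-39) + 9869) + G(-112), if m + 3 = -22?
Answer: 11670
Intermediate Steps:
m = -25 (m = -3 - 22 = -25)
S = -55 (S = (30 - 25)*(-38 + 27) = 5*(-11) = -55)
G(q) = 41 + q (G(q) = q + 41 = 41 + q)
((S + W(1))*(-39) + 9869) + G(-112) = ((-55 + 7)*(-39) + 9869) + (41 - 112) = (-48*(-39) + 9869) - 71 = (1872 + 9869) - 71 = 11741 - 71 = 11670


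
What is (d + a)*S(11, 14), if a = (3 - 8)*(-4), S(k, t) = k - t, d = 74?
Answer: -282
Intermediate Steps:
a = 20 (a = -5*(-4) = 20)
(d + a)*S(11, 14) = (74 + 20)*(11 - 1*14) = 94*(11 - 14) = 94*(-3) = -282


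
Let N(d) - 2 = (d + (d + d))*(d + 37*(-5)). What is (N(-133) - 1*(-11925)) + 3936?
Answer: 142745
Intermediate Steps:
N(d) = 2 + 3*d*(-185 + d) (N(d) = 2 + (d + (d + d))*(d + 37*(-5)) = 2 + (d + 2*d)*(d - 185) = 2 + (3*d)*(-185 + d) = 2 + 3*d*(-185 + d))
(N(-133) - 1*(-11925)) + 3936 = ((2 - 555*(-133) + 3*(-133)**2) - 1*(-11925)) + 3936 = ((2 + 73815 + 3*17689) + 11925) + 3936 = ((2 + 73815 + 53067) + 11925) + 3936 = (126884 + 11925) + 3936 = 138809 + 3936 = 142745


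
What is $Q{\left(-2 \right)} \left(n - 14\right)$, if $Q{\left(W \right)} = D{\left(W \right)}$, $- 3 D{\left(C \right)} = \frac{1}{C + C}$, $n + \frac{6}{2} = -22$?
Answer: $- \frac{13}{4} \approx -3.25$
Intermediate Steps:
$n = -25$ ($n = -3 - 22 = -25$)
$D{\left(C \right)} = - \frac{1}{6 C}$ ($D{\left(C \right)} = - \frac{1}{3 \left(C + C\right)} = - \frac{1}{3 \cdot 2 C} = - \frac{\frac{1}{2} \frac{1}{C}}{3} = - \frac{1}{6 C}$)
$Q{\left(W \right)} = - \frac{1}{6 W}$
$Q{\left(-2 \right)} \left(n - 14\right) = - \frac{1}{6 \left(-2\right)} \left(-25 - 14\right) = \left(- \frac{1}{6}\right) \left(- \frac{1}{2}\right) \left(-39\right) = \frac{1}{12} \left(-39\right) = - \frac{13}{4}$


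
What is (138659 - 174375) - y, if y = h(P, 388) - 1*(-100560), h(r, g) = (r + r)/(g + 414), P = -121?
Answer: -54646555/401 ≈ -1.3628e+5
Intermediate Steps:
h(r, g) = 2*r/(414 + g) (h(r, g) = (2*r)/(414 + g) = 2*r/(414 + g))
y = 40324439/401 (y = 2*(-121)/(414 + 388) - 1*(-100560) = 2*(-121)/802 + 100560 = 2*(-121)*(1/802) + 100560 = -121/401 + 100560 = 40324439/401 ≈ 1.0056e+5)
(138659 - 174375) - y = (138659 - 174375) - 1*40324439/401 = -35716 - 40324439/401 = -54646555/401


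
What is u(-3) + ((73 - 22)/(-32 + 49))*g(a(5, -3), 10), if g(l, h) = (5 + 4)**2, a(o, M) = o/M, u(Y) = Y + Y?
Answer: 237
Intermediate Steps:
u(Y) = 2*Y
g(l, h) = 81 (g(l, h) = 9**2 = 81)
u(-3) + ((73 - 22)/(-32 + 49))*g(a(5, -3), 10) = 2*(-3) + ((73 - 22)/(-32 + 49))*81 = -6 + (51/17)*81 = -6 + (51*(1/17))*81 = -6 + 3*81 = -6 + 243 = 237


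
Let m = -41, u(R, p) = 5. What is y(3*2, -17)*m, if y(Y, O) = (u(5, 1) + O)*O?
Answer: -8364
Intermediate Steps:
y(Y, O) = O*(5 + O) (y(Y, O) = (5 + O)*O = O*(5 + O))
y(3*2, -17)*m = -17*(5 - 17)*(-41) = -17*(-12)*(-41) = 204*(-41) = -8364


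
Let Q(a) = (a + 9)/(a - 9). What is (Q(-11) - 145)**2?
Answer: 2099601/100 ≈ 20996.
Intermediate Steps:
Q(a) = (9 + a)/(-9 + a)
(Q(-11) - 145)**2 = ((9 - 11)/(-9 - 11) - 145)**2 = (-2/(-20) - 145)**2 = (-1/20*(-2) - 145)**2 = (1/10 - 145)**2 = (-1449/10)**2 = 2099601/100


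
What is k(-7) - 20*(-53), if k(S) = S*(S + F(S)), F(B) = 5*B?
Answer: 1354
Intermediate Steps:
k(S) = 6*S**2 (k(S) = S*(S + 5*S) = S*(6*S) = 6*S**2)
k(-7) - 20*(-53) = 6*(-7)**2 - 20*(-53) = 6*49 + 1060 = 294 + 1060 = 1354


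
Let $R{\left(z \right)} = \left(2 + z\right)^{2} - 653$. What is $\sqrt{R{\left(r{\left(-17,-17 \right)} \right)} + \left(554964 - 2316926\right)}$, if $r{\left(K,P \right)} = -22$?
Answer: $i \sqrt{1762215} \approx 1327.5 i$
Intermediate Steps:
$R{\left(z \right)} = -653 + \left(2 + z\right)^{2}$ ($R{\left(z \right)} = \left(2 + z\right)^{2} - 653 = -653 + \left(2 + z\right)^{2}$)
$\sqrt{R{\left(r{\left(-17,-17 \right)} \right)} + \left(554964 - 2316926\right)} = \sqrt{\left(-653 + \left(2 - 22\right)^{2}\right) + \left(554964 - 2316926\right)} = \sqrt{\left(-653 + \left(-20\right)^{2}\right) - 1761962} = \sqrt{\left(-653 + 400\right) - 1761962} = \sqrt{-253 - 1761962} = \sqrt{-1762215} = i \sqrt{1762215}$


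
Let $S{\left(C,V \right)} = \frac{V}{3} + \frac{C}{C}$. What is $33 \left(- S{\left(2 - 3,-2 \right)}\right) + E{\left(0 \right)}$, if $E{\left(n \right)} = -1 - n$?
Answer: $-12$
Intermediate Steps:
$S{\left(C,V \right)} = 1 + \frac{V}{3}$ ($S{\left(C,V \right)} = V \frac{1}{3} + 1 = \frac{V}{3} + 1 = 1 + \frac{V}{3}$)
$33 \left(- S{\left(2 - 3,-2 \right)}\right) + E{\left(0 \right)} = 33 \left(- (1 + \frac{1}{3} \left(-2\right))\right) - 1 = 33 \left(- (1 - \frac{2}{3})\right) + \left(-1 + 0\right) = 33 \left(\left(-1\right) \frac{1}{3}\right) - 1 = 33 \left(- \frac{1}{3}\right) - 1 = -11 - 1 = -12$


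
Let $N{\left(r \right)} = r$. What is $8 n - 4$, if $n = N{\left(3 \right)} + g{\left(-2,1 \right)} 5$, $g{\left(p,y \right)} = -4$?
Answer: $-140$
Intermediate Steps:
$n = -17$ ($n = 3 - 20 = -17$)
$8 n - 4 = 8 \left(-17\right) - 4 = -136 - 4 = -140$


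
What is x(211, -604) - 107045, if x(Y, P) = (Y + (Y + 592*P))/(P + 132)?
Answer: -25084047/236 ≈ -1.0629e+5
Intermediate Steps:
x(Y, P) = (2*Y + 592*P)/(132 + P)
x(211, -604) - 107045 = 2*(211 + 296*(-604))/(132 - 604) - 107045 = 2*(211 - 178784)/(-472) - 107045 = 2*(-1/472)*(-178573) - 107045 = 178573/236 - 107045 = -25084047/236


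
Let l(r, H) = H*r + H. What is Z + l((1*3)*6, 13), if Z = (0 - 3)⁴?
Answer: 328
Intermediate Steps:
l(r, H) = H + H*r
Z = 81 (Z = (-3)⁴ = 81)
Z + l((1*3)*6, 13) = 81 + 13*(1 + (1*3)*6) = 81 + 13*(1 + 3*6) = 81 + 13*(1 + 18) = 81 + 13*19 = 81 + 247 = 328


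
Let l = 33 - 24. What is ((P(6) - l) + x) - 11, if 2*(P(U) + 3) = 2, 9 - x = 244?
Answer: -257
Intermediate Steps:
x = -235 (x = 9 - 1*244 = 9 - 244 = -235)
P(U) = -2 (P(U) = -3 + (½)*2 = -3 + 1 = -2)
l = 9
((P(6) - l) + x) - 11 = ((-2 - 1*9) - 235) - 11 = ((-2 - 9) - 235) - 11 = (-11 - 235) - 11 = -246 - 11 = -257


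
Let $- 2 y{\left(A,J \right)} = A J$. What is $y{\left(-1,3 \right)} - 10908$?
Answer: $- \frac{21813}{2} \approx -10907.0$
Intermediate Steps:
$y{\left(A,J \right)} = - \frac{A J}{2}$
$y{\left(-1,3 \right)} - 10908 = \left(- \frac{1}{2}\right) \left(-1\right) 3 - 10908 = \frac{3}{2} - 10908 = - \frac{21813}{2}$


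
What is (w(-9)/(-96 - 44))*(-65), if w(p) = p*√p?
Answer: -351*I/28 ≈ -12.536*I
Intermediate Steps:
w(p) = p^(3/2)
(w(-9)/(-96 - 44))*(-65) = ((-9)^(3/2)/(-96 - 44))*(-65) = ((-27*I)/(-140))*(-65) = -(-27)*I/140*(-65) = (27*I/140)*(-65) = -351*I/28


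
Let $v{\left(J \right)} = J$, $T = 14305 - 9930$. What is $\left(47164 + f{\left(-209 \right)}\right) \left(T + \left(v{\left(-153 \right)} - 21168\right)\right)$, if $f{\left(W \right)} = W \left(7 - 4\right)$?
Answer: $-788616002$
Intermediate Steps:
$T = 4375$ ($T = 14305 - 9930 = 4375$)
$f{\left(W \right)} = 3 W$ ($f{\left(W \right)} = W 3 = 3 W$)
$\left(47164 + f{\left(-209 \right)}\right) \left(T + \left(v{\left(-153 \right)} - 21168\right)\right) = \left(47164 + 3 \left(-209\right)\right) \left(4375 - 21321\right) = \left(47164 - 627\right) \left(4375 - 21321\right) = 46537 \left(4375 - 21321\right) = 46537 \left(-16946\right) = -788616002$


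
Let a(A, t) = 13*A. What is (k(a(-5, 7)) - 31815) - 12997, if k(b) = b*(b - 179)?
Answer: -28952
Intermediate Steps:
k(b) = b*(-179 + b)
(k(a(-5, 7)) - 31815) - 12997 = ((13*(-5))*(-179 + 13*(-5)) - 31815) - 12997 = (-65*(-179 - 65) - 31815) - 12997 = (-65*(-244) - 31815) - 12997 = (15860 - 31815) - 12997 = -15955 - 12997 = -28952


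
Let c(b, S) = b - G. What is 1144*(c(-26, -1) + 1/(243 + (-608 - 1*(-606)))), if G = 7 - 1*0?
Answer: -9097088/241 ≈ -37747.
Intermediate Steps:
G = 7 (G = 7 + 0 = 7)
c(b, S) = -7 + b (c(b, S) = b - 1*7 = b - 7 = -7 + b)
1144*(c(-26, -1) + 1/(243 + (-608 - 1*(-606)))) = 1144*((-7 - 26) + 1/(243 + (-608 - 1*(-606)))) = 1144*(-33 + 1/(243 + (-608 + 606))) = 1144*(-33 + 1/(243 - 2)) = 1144*(-33 + 1/241) = 1144*(-7952/241) = -9097088/241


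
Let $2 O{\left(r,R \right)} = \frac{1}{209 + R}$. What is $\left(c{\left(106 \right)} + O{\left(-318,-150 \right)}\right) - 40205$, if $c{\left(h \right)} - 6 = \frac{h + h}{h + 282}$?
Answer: $- \frac{460111403}{11446} \approx -40198.0$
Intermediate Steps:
$O{\left(r,R \right)} = \frac{1}{2 \left(209 + R\right)}$
$c{\left(h \right)} = 6 + \frac{2 h}{282 + h}$ ($c{\left(h \right)} = 6 + \frac{h + h}{h + 282} = 6 + \frac{2 h}{282 + h}$)
$\left(c{\left(106 \right)} + O{\left(-318,-150 \right)}\right) - 40205 = \left(\frac{4 \left(423 + 2 \cdot 106\right)}{282 + 106} + \frac{1}{2 \left(209 - 150\right)}\right) - 40205 = \left(\frac{4 \left(423 + 212\right)}{388} + \frac{1}{2 \cdot 59}\right) - 40205 = \left(4 \cdot \frac{1}{388} \cdot 635 + \frac{1}{2} \cdot \frac{1}{59}\right) - 40205 = \left(\frac{635}{97} + \frac{1}{118}\right) - 40205 = \frac{75027}{11446} - 40205 = - \frac{460111403}{11446}$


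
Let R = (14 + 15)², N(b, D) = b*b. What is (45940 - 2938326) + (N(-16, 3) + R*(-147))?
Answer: -3015757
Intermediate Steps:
N(b, D) = b²
R = 841 (R = 29² = 841)
(45940 - 2938326) + (N(-16, 3) + R*(-147)) = (45940 - 2938326) + ((-16)² + 841*(-147)) = -2892386 + (256 - 123627) = -2892386 - 123371 = -3015757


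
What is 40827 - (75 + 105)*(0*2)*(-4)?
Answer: 40827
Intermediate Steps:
40827 - (75 + 105)*(0*2)*(-4) = 40827 - 180*0*(-4) = 40827 - 180*0 = 40827 - 1*0 = 40827 + 0 = 40827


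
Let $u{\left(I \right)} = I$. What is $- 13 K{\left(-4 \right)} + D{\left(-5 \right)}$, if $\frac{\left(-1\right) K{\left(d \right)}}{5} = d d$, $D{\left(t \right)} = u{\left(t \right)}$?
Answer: $1035$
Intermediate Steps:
$D{\left(t \right)} = t$
$K{\left(d \right)} = - 5 d^{2}$ ($K{\left(d \right)} = - 5 d d = - 5 d^{2}$)
$- 13 K{\left(-4 \right)} + D{\left(-5 \right)} = - 13 \left(- 5 \left(-4\right)^{2}\right) - 5 = - 13 \left(\left(-5\right) 16\right) - 5 = \left(-13\right) \left(-80\right) - 5 = 1040 - 5 = 1035$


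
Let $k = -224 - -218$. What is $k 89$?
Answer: $-534$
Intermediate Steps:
$k = -6$ ($k = -224 + 218 = -6$)
$k 89 = \left(-6\right) 89 = -534$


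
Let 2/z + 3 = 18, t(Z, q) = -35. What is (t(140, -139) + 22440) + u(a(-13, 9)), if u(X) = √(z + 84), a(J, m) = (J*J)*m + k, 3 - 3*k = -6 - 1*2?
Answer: 22405 + √18930/15 ≈ 22414.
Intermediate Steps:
k = 11/3 (k = 1 - (-6 - 1*2)/3 = 1 - (-6 - 2)/3 = 1 - ⅓*(-8) = 1 + 8/3 = 11/3 ≈ 3.6667)
z = 2/15 (z = 2/(-3 + 18) = 2/15 ≈ 0.13333)
a(J, m) = 11/3 + m*J² (a(J, m) = (J*J)*m + 11/3 = J²*m + 11/3 = m*J² + 11/3 = 11/3 + m*J²)
u(X) = √18930/15 (u(X) = √(2/15 + 84) = √(1262/15) = √18930/15)
(t(140, -139) + 22440) + u(a(-13, 9)) = (-35 + 22440) + √18930/15 = 22405 + √18930/15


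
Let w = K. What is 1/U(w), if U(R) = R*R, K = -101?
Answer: 1/10201 ≈ 9.8030e-5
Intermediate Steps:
w = -101
U(R) = R**2
1/U(w) = 1/((-101)**2) = 1/10201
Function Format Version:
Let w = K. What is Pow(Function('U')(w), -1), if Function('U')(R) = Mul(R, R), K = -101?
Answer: Rational(1, 10201) ≈ 9.8030e-5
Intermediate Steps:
w = -101
Function('U')(R) = Pow(R, 2)
Pow(Function('U')(w), -1) = Pow(Pow(-101, 2), -1) = Pow(10201, -1) = Rational(1, 10201)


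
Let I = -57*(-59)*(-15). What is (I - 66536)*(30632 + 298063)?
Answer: -38451069795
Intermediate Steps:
I = -50445 (I = 3363*(-15) = -50445)
(I - 66536)*(30632 + 298063) = (-50445 - 66536)*(30632 + 298063) = -116981*328695 = -38451069795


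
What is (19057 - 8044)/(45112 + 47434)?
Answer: 11013/92546 ≈ 0.11900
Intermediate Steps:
(19057 - 8044)/(45112 + 47434) = 11013/92546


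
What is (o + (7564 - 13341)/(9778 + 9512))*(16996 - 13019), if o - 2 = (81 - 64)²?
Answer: 22301476901/19290 ≈ 1.1561e+6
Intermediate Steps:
o = 291 (o = 2 + (81 - 64)² = 2 + 17² = 2 + 289 = 291)
(o + (7564 - 13341)/(9778 + 9512))*(16996 - 13019) = (291 + (7564 - 13341)/(9778 + 9512))*(16996 - 13019) = (291 - 5777/19290)*3977 = (5607613/19290)*3977 = 22301476901/19290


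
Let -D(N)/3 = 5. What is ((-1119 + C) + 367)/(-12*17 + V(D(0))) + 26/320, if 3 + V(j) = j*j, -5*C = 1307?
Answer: -1799/32 ≈ -56.219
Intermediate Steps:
D(N) = -15 (D(N) = -3*5 = -15)
C = -1307/5 (C = -⅕*1307 = -1307/5 ≈ -261.40)
V(j) = -3 + j² (V(j) = -3 + j*j = -3 + j²)
((-1119 + C) + 367)/(-12*17 + V(D(0))) + 26/320 = ((-1119 - 1307/5) + 367)/(-12*17 + (-3 + (-15)²)) + 26/320 = (-6902/5 + 367)/(-204 + (-3 + 225)) + 26*(1/320) = -5067/(5*(-204 + 222)) + 13/160 = -5067/5/18 + 13/160 = -5067/5*1/18 + 13/160 = -563/10 + 13/160 = -1799/32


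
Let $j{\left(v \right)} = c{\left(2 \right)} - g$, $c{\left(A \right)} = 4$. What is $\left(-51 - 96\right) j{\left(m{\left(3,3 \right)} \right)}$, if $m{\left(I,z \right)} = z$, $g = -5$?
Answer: $-1323$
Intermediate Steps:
$j{\left(v \right)} = 9$ ($j{\left(v \right)} = 4 - -5 = 4 + 5 = 9$)
$\left(-51 - 96\right) j{\left(m{\left(3,3 \right)} \right)} = \left(-51 - 96\right) 9 = \left(-147\right) 9 = -1323$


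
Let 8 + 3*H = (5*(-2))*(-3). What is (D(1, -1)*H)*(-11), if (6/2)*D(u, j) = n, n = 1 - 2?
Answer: 242/9 ≈ 26.889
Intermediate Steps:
n = -1
D(u, j) = -1/3 (D(u, j) = (1/3)*(-1) = -1/3)
H = 22/3 (H = -8/3 + ((5*(-2))*(-3))/3 = -8/3 + (-10*(-3))/3 = -8/3 + (1/3)*30 = -8/3 + 10 = 22/3 ≈ 7.3333)
(D(1, -1)*H)*(-11) = -1/3*22/3*(-11) = -22/9*(-11) = 242/9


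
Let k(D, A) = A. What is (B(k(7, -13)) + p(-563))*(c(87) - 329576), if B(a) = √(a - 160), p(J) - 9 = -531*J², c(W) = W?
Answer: 55456468219170 - 329489*I*√173 ≈ 5.5456e+13 - 4.3338e+6*I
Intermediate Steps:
p(J) = 9 - 531*J²
B(a) = √(-160 + a)
(B(k(7, -13)) + p(-563))*(c(87) - 329576) = (√(-160 - 13) + (9 - 531*(-563)²))*(87 - 329576) = (√(-173) + (9 - 531*316969))*(-329489) = (I*√173 + (9 - 168310539))*(-329489) = (I*√173 - 168310530)*(-329489) = (-168310530 + I*√173)*(-329489) = 55456468219170 - 329489*I*√173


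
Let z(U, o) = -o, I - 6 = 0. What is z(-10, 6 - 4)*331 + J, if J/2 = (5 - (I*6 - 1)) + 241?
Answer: -240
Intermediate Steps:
I = 6 (I = 6 + 0 = 6)
J = 422 (J = 2*((5 - (6*6 - 1)) + 241) = 2*((5 - (36 - 1)) + 241) = 2*((5 - 1*35) + 241) = 2*((5 - 35) + 241) = 2*(-30 + 241) = 2*211 = 422)
z(-10, 6 - 4)*331 + J = -(6 - 4)*331 + 422 = -1*2*331 + 422 = -2*331 + 422 = -662 + 422 = -240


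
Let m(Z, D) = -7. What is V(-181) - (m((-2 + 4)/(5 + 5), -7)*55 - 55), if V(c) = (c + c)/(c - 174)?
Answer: 156562/355 ≈ 441.02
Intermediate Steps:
V(c) = 2*c/(-174 + c) (V(c) = (2*c)/(-174 + c) = 2*c/(-174 + c))
V(-181) - (m((-2 + 4)/(5 + 5), -7)*55 - 55) = 2*(-181)/(-174 - 181) - (-7*55 - 55) = 2*(-181)/(-355) - (-385 - 55) = 2*(-181)*(-1/355) - 1*(-440) = 362/355 + 440 = 156562/355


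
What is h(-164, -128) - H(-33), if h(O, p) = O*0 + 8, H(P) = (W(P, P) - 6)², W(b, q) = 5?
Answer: 7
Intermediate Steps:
H(P) = 1 (H(P) = (5 - 6)² = (-1)² = 1)
h(O, p) = 8 (h(O, p) = 0 + 8 = 8)
h(-164, -128) - H(-33) = 8 - 1*1 = 8 - 1 = 7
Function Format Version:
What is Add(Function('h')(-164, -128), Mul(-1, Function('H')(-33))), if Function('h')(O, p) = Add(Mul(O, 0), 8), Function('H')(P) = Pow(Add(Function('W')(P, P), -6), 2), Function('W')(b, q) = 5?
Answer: 7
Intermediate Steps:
Function('H')(P) = 1 (Function('H')(P) = Pow(Add(5, -6), 2) = Pow(-1, 2) = 1)
Function('h')(O, p) = 8 (Function('h')(O, p) = Add(0, 8) = 8)
Add(Function('h')(-164, -128), Mul(-1, Function('H')(-33))) = Add(8, Mul(-1, 1)) = Add(8, -1) = 7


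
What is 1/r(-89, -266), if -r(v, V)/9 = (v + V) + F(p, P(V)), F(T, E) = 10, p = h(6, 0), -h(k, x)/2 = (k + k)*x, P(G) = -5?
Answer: 1/3105 ≈ 0.00032206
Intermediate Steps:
h(k, x) = -4*k*x (h(k, x) = -2*(k + k)*x = -2*2*k*x = -4*k*x)
p = 0 (p = -4*6*0 = 0)
r(v, V) = -90 - 9*V - 9*v (r(v, V) = -9*((v + V) + 10) = -9*((V + v) + 10) = -9*(10 + V + v) = -90 - 9*V - 9*v)
1/r(-89, -266) = 1/(-90 - 9*(-266) - 9*(-89)) = 1/(-90 + 2394 + 801) = 1/3105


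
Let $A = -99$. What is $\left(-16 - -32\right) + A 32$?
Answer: $-3152$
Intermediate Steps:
$\left(-16 - -32\right) + A 32 = \left(-16 - -32\right) - 3168 = \left(-16 + 32\right) - 3168 = 16 - 3168 = -3152$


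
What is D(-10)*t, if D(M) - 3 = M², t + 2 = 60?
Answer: 5974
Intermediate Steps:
t = 58 (t = -2 + 60 = 58)
D(M) = 3 + M²
D(-10)*t = (3 + (-10)²)*58 = (3 + 100)*58 = 103*58 = 5974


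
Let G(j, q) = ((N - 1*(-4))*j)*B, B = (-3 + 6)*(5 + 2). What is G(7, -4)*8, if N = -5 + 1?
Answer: 0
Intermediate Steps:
N = -4
B = 21 (B = 3*7 = 21)
G(j, q) = 0 (G(j, q) = ((-4 - 1*(-4))*j)*21 = ((-4 + 4)*j)*21 = (0*j)*21 = 0*21 = 0)
G(7, -4)*8 = 0*8 = 0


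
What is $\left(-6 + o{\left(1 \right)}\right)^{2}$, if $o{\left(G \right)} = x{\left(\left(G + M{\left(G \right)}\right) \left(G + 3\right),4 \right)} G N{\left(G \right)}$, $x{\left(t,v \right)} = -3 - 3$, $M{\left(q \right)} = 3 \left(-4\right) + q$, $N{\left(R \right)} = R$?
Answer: $144$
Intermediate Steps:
$M{\left(q \right)} = -12 + q$
$x{\left(t,v \right)} = -6$ ($x{\left(t,v \right)} = -3 - 3 = -6$)
$o{\left(G \right)} = - 6 G^{2}$ ($o{\left(G \right)} = - 6 G G = - 6 G^{2}$)
$\left(-6 + o{\left(1 \right)}\right)^{2} = \left(-6 - 6 \cdot 1^{2}\right)^{2} = \left(-6 - 6\right)^{2} = \left(-12\right)^{2} = 144$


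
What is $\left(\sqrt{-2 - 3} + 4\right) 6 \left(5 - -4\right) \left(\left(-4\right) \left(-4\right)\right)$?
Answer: $3456 + 864 i \sqrt{5} \approx 3456.0 + 1932.0 i$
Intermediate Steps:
$\left(\sqrt{-2 - 3} + 4\right) 6 \left(5 - -4\right) \left(\left(-4\right) \left(-4\right)\right) = \left(\sqrt{-5} + 4\right) 6 \left(5 + 4\right) 16 = \left(i \sqrt{5} + 4\right) 6 \cdot 9 \cdot 16 = \left(4 + i \sqrt{5}\right) 6 \cdot 9 \cdot 16 = \left(24 + 6 i \sqrt{5}\right) 9 \cdot 16 = \left(216 + 54 i \sqrt{5}\right) 16 = 3456 + 864 i \sqrt{5}$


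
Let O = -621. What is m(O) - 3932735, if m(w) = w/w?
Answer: -3932734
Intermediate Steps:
m(w) = 1
m(O) - 3932735 = 1 - 3932735 = -3932734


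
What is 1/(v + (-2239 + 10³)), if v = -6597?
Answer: -1/7836 ≈ -0.00012762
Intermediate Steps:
1/(v + (-2239 + 10³)) = 1/(-6597 + (-2239 + 10³)) = 1/(-6597 + (-2239 + 1000)) = 1/(-6597 - 1239) = 1/(-7836) = -1/7836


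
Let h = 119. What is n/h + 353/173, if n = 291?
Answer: 92350/20587 ≈ 4.4858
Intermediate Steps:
n/h + 353/173 = 291/119 + 353/173 = 92350/20587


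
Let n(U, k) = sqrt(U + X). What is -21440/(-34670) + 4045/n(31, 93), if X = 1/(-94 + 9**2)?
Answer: 2144/3467 + 4045*sqrt(5226)/402 ≈ 728.03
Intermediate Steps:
X = -1/13 (X = 1/(-94 + 81) = 1/(-13) = -1/13 ≈ -0.076923)
n(U, k) = sqrt(-1/13 + U) (n(U, k) = sqrt(U - 1/13) = sqrt(-1/13 + U))
-21440/(-34670) + 4045/n(31, 93) = -21440/(-34670) + 4045/((sqrt(-13 + 169*31)/13)) = -21440*(-1/34670) + 4045/((sqrt(-13 + 5239)/13)) = 2144/3467 + 4045/((sqrt(5226)/13)) = 2144/3467 + 4045*(sqrt(5226)/402) = 2144/3467 + 4045*sqrt(5226)/402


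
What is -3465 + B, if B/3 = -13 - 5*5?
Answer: -3579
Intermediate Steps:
B = -114 (B = 3*(-13 - 5*5) = 3*(-13 - 25) = 3*(-38) = -114)
-3465 + B = -3465 - 114 = -3579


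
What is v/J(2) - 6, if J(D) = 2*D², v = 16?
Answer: -4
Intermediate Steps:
v/J(2) - 6 = 16/(2*2²) - 6 = 16/(2*4) - 6 = 16/8 - 6 = (⅛)*16 - 6 = 2 - 6 = -4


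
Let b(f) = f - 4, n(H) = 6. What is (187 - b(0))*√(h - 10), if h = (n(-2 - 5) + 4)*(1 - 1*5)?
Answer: 955*I*√2 ≈ 1350.6*I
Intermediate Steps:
b(f) = -4 + f
h = -40 (h = (6 + 4)*(1 - 1*5) = 10*(1 - 5) = 10*(-4) = -40)
(187 - b(0))*√(h - 10) = (187 - (-4 + 0))*√(-40 - 10) = (187 - 1*(-4))*√(-50) = (187 + 4)*(5*I*√2) = 191*(5*I*√2) = 955*I*√2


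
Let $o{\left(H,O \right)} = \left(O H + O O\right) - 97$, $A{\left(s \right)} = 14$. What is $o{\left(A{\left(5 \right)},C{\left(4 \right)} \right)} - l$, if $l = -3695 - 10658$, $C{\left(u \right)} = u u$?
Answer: $14736$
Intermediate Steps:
$C{\left(u \right)} = u^{2}$
$o{\left(H,O \right)} = -97 + O^{2} + H O$ ($o{\left(H,O \right)} = \left(H O + O^{2}\right) - 97 = \left(O^{2} + H O\right) - 97 = -97 + O^{2} + H O$)
$l = -14353$
$o{\left(A{\left(5 \right)},C{\left(4 \right)} \right)} - l = \left(-97 + \left(4^{2}\right)^{2} + 14 \cdot 4^{2}\right) - -14353 = \left(-97 + 16^{2} + 14 \cdot 16\right) + 14353 = \left(-97 + 256 + 224\right) + 14353 = 383 + 14353 = 14736$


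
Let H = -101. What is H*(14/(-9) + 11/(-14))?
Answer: 29795/126 ≈ 236.47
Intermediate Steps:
H*(14/(-9) + 11/(-14)) = -101*(14/(-9) + 11/(-14)) = -101*(14*(-⅑) + 11*(-1/14)) = -101*(-14/9 - 11/14) = -101*(-295/126) = 29795/126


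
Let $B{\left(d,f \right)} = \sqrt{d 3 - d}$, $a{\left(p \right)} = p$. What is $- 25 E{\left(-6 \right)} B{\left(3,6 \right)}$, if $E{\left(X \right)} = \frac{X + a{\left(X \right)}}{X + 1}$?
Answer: $- 60 \sqrt{6} \approx -146.97$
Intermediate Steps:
$B{\left(d,f \right)} = \sqrt{2} \sqrt{d}$ ($B{\left(d,f \right)} = \sqrt{3 d - d} = \sqrt{2 d} = \sqrt{2} \sqrt{d}$)
$E{\left(X \right)} = \frac{2 X}{1 + X}$ ($E{\left(X \right)} = \frac{X + X}{X + 1} = \frac{2 X}{1 + X}$)
$- 25 E{\left(-6 \right)} B{\left(3,6 \right)} = - 25 \cdot 2 \left(-6\right) \frac{1}{1 - 6} \sqrt{2} \sqrt{3} = - 25 \cdot 2 \left(-6\right) \frac{1}{-5} \sqrt{6} = - 25 \cdot 2 \left(-6\right) \left(- \frac{1}{5}\right) \sqrt{6} = \left(-25\right) \frac{12}{5} \sqrt{6} = - 60 \sqrt{6}$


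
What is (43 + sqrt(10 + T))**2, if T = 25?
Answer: (43 + sqrt(35))**2 ≈ 2392.8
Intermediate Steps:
(43 + sqrt(10 + T))**2 = (43 + sqrt(10 + 25))**2 = (43 + sqrt(35))**2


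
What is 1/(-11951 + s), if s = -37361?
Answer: -1/49312 ≈ -2.0279e-5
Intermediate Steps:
1/(-11951 + s) = 1/(-11951 - 37361) = 1/(-49312) = -1/49312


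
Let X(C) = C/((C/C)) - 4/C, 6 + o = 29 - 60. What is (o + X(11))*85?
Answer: -24650/11 ≈ -2240.9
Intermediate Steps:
o = -37 (o = -6 + (29 - 60) = -6 - 31 = -37)
X(C) = C - 4/C (X(C) = C/1 - 4/C = C*1 - 4/C = C - 4/C)
(o + X(11))*85 = (-37 + (11 - 4/11))*85 = (-37 + 117/11)*85 = -290/11*85 = -24650/11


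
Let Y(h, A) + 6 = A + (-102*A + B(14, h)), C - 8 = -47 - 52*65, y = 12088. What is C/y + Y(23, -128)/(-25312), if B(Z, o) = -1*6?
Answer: -947931/1195201 ≈ -0.79311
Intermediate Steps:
B(Z, o) = -6
C = -3419 (C = 8 + (-47 - 52*65) = 8 + (-47 - 3380) = 8 - 3427 = -3419)
Y(h, A) = -12 - 101*A (Y(h, A) = -6 + (A + (-102*A - 6)) = -6 + (A + (-6 - 102*A)) = -6 + (-6 - 101*A) = -12 - 101*A)
C/y + Y(23, -128)/(-25312) = -3419/12088 + (-12 - 101*(-128))/(-25312) = -3419*1/12088 + (-12 + 12928)*(-1/25312) = -3419/12088 + 12916*(-1/25312) = -3419/12088 - 3229/6328 = -947931/1195201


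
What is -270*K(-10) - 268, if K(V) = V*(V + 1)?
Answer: -24568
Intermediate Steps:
K(V) = V*(1 + V)
-270*K(-10) - 268 = -(-2700)*(1 - 10) - 268 = -(-2700)*(-9) - 268 = -270*90 - 268 = -24300 - 268 = -24568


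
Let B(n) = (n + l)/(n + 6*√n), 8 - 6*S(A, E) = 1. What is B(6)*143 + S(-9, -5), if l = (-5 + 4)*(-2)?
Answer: -1109/30 + 572*√6/15 ≈ 56.441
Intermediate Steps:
S(A, E) = 7/6 (S(A, E) = 4/3 - ⅙*1 = 4/3 - ⅙ = 7/6)
l = 2 (l = -1*(-2) = 2)
B(n) = (2 + n)/(n + 6*√n) (B(n) = (n + 2)/(n + 6*√n) = (2 + n)/(n + 6*√n))
B(6)*143 + S(-9, -5) = ((2 + 6)/(6 + 6*√6))*143 + 7/6 = (8/(6 + 6*√6))*143 + 7/6 = 1144/(6 + 6*√6) + 7/6 = 7/6 + 1144/(6 + 6*√6)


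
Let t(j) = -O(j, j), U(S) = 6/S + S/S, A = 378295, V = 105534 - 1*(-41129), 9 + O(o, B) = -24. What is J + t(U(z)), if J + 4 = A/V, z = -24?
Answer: 4631522/146663 ≈ 31.579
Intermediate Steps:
O(o, B) = -33 (O(o, B) = -9 - 24 = -33)
V = 146663 (V = 105534 + 41129 = 146663)
U(S) = 1 + 6/S (U(S) = 6/S + 1 = 1 + 6/S)
t(j) = 33 (t(j) = -1*(-33) = 33)
J = -208357/146663 (J = -4 + 378295/146663 = -208357/146663 ≈ -1.4207)
J + t(U(z)) = -208357/146663 + 33 = 4631522/146663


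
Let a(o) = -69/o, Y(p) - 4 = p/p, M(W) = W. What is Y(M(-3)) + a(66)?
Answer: 87/22 ≈ 3.9545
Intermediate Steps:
Y(p) = 5 (Y(p) = 4 + p/p = 4 + 1 = 5)
Y(M(-3)) + a(66) = 5 - 69/66 = 5 - 69*1/66 = 5 - 23/22 = 87/22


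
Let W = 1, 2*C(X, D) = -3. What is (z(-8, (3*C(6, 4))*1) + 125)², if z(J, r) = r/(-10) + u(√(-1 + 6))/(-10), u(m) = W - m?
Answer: 6285069/400 + 2507*√5/100 ≈ 15769.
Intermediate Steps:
C(X, D) = -3/2 (C(X, D) = (½)*(-3) = -3/2)
u(m) = 1 - m
z(J, r) = -⅒ - r/10 + √5/10 (z(J, r) = r/(-10) + (1 - √(-1 + 6))/(-10) = r*(-⅒) + (1 - √5)*(-⅒) = -r/10 + (-⅒ + √5/10) = -⅒ - r/10 + √5/10)
(z(-8, (3*C(6, 4))*1) + 125)² = ((-⅒ - 3*(-3/2)/10 + √5/10) + 125)² = ((-⅒ - (-9)/20 + √5/10) + 125)² = ((-⅒ - ⅒*(-9/2) + √5/10) + 125)² = ((-⅒ + 9/20 + √5/10) + 125)² = ((7/20 + √5/10) + 125)² = (2507/20 + √5/10)²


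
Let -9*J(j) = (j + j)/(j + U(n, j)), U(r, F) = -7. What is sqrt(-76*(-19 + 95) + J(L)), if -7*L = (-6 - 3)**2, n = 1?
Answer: I*sqrt(24404185)/65 ≈ 76.001*I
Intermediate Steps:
L = -81/7 (L = -(-6 - 3)**2/7 = -1/7*(-9)**2 = -1/7*81 = -81/7 ≈ -11.571)
J(j) = -2*j/(9*(-7 + j)) (J(j) = -(j + j)/(9*(j - 7)) = -2*j/(9*(-7 + j)))
sqrt(-76*(-19 + 95) + J(L)) = sqrt(-76*(-19 + 95) - 2*(-81/7)/(-63 + 9*(-81/7))) = sqrt(-76*76 - 2*(-81/7)/(-63 - 729/7)) = sqrt(-5776 - 2*(-81/7)/(-1170/7)) = sqrt(-5776 - 2*(-81/7)*(-7/1170)) = sqrt(-5776 - 9/65) = sqrt(-375449/65) = I*sqrt(24404185)/65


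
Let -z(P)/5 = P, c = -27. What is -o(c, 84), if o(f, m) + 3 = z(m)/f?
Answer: -113/9 ≈ -12.556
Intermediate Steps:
z(P) = -5*P
o(f, m) = -3 - 5*m/f (o(f, m) = -3 + (-5*m)/f = -3 - 5*m/f)
-o(c, 84) = -(-3 - 5*84/(-27)) = -(-3 - 5*84*(-1/27)) = -(-3 + 140/9) = -1*113/9 = -113/9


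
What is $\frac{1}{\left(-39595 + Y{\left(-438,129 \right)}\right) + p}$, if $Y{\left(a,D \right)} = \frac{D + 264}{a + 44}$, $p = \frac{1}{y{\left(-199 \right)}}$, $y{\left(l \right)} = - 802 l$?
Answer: $- \frac{15720403}{622465037190} \approx -2.5255 \cdot 10^{-5}$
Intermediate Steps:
$p = \frac{1}{159598}$ ($p = \frac{1}{\left(-802\right) \left(-199\right)} = \frac{1}{159598} \approx 6.2657 \cdot 10^{-6}$)
$Y{\left(a,D \right)} = \frac{264 + D}{44 + a}$
$\frac{1}{\left(-39595 + Y{\left(-438,129 \right)}\right) + p} = \frac{1}{\left(-39595 + \frac{264 + 129}{44 - 438}\right) + \frac{1}{159598}} = \frac{1}{\left(-39595 + \frac{1}{-394} \cdot 393\right) + \frac{1}{159598}} = \frac{1}{\left(-39595 - \frac{393}{394}\right) + \frac{1}{159598}} = \frac{1}{- \frac{15600823}{394} + \frac{1}{159598}} = \frac{1}{- \frac{622465037190}{15720403}} = - \frac{15720403}{622465037190}$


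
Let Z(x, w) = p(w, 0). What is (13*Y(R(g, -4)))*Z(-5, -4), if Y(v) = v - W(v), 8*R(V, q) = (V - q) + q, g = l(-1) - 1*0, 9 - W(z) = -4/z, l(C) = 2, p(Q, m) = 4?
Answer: -1287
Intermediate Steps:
Z(x, w) = 4
W(z) = 9 + 4/z (W(z) = 9 - (-4)/z = 9 + 4/z)
g = 2 (g = 2 - 1*0 = 2 + 0 = 2)
R(V, q) = V/8 (R(V, q) = ((V - q) + q)/8 = V/8)
Y(v) = -9 + v - 4/v (Y(v) = v - (9 + 4/v) = v + (-9 - 4/v) = -9 + v - 4/v)
(13*Y(R(g, -4)))*Z(-5, -4) = (13*(-9 + (⅛)*2 - 4/((⅛)*2)))*4 = (13*(-9 + ¼ - 4/¼))*4 = (13*(-9 + ¼ - 4*4))*4 = (13*(-9 + ¼ - 16))*4 = (13*(-99/4))*4 = -1287/4*4 = -1287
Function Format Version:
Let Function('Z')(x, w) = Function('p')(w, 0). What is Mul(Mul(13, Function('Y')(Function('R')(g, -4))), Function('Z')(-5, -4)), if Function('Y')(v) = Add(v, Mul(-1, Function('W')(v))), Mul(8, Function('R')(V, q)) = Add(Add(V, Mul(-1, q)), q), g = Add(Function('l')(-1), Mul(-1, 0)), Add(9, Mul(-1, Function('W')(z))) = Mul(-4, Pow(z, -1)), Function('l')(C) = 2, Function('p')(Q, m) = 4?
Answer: -1287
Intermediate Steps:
Function('Z')(x, w) = 4
Function('W')(z) = Add(9, Mul(4, Pow(z, -1))) (Function('W')(z) = Add(9, Mul(-1, Mul(-4, Pow(z, -1)))) = Add(9, Mul(4, Pow(z, -1))))
g = 2 (g = Add(2, Mul(-1, 0)) = Add(2, 0) = 2)
Function('R')(V, q) = Mul(Rational(1, 8), V) (Function('R')(V, q) = Mul(Rational(1, 8), Add(Add(V, Mul(-1, q)), q)) = Mul(Rational(1, 8), V))
Function('Y')(v) = Add(-9, v, Mul(-4, Pow(v, -1))) (Function('Y')(v) = Add(v, Mul(-1, Add(9, Mul(4, Pow(v, -1))))) = Add(v, Add(-9, Mul(-4, Pow(v, -1)))) = Add(-9, v, Mul(-4, Pow(v, -1))))
Mul(Mul(13, Function('Y')(Function('R')(g, -4))), Function('Z')(-5, -4)) = Mul(Mul(13, Add(-9, Mul(Rational(1, 8), 2), Mul(-4, Pow(Mul(Rational(1, 8), 2), -1)))), 4) = Mul(Mul(13, Add(-9, Rational(1, 4), Mul(-4, Pow(Rational(1, 4), -1)))), 4) = Mul(Mul(13, Add(-9, Rational(1, 4), Mul(-4, 4))), 4) = Mul(Mul(13, Add(-9, Rational(1, 4), -16)), 4) = Mul(Mul(13, Rational(-99, 4)), 4) = Mul(Rational(-1287, 4), 4) = -1287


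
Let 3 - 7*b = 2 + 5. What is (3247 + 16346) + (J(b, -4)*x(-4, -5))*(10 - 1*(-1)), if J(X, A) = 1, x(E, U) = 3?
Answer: 19626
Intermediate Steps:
b = -4/7 (b = 3/7 - (2 + 5)/7 = 3/7 - 1/7*7 = 3/7 - 1 = -4/7 ≈ -0.57143)
(3247 + 16346) + (J(b, -4)*x(-4, -5))*(10 - 1*(-1)) = (3247 + 16346) + (1*3)*(10 - 1*(-1)) = 19593 + 3*(10 + 1) = 19593 + 3*11 = 19593 + 33 = 19626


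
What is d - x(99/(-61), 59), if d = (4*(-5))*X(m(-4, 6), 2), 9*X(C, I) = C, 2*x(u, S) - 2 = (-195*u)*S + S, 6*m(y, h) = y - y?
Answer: -571358/61 ≈ -9366.5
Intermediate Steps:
m(y, h) = 0 (m(y, h) = (y - y)/6 = (⅙)*0 = 0)
x(u, S) = 1 + S/2 - 195*S*u/2 (x(u, S) = 1 + ((-195*u)*S + S)/2 = 1 + (-195*S*u + S)/2 = 1 + (S - 195*S*u)/2 = 1 + (S/2 - 195*S*u/2) = 1 + S/2 - 195*S*u/2)
X(C, I) = C/9
d = 0 (d = (4*(-5))*((⅑)*0) = -20*0 = 0)
d - x(99/(-61), 59) = 0 - (1 + (½)*59 - 195/2*59*99/(-61)) = 0 - (1 + 59/2 - 195/2*59*99*(-1/61)) = 0 - (1 + 59/2 - 195/2*59*(-99/61)) = 0 - (1 + 59/2 + 1138995/122) = 0 - 1*571358/61 = 0 - 571358/61 = -571358/61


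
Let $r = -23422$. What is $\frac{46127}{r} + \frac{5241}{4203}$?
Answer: $- \frac{99187}{137298} \approx -0.72242$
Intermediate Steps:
$\frac{46127}{r} + \frac{5241}{4203} = \frac{46127}{-23422} + \frac{5241}{4203} = 46127 \left(- \frac{1}{23422}\right) + 5241 \cdot \frac{1}{4203} = - \frac{193}{98} + \frac{1747}{1401} = - \frac{99187}{137298}$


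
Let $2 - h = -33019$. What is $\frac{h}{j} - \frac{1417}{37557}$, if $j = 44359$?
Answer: $\frac{90562538}{128153151} \approx 0.70667$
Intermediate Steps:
$h = 33021$ ($h = 2 - -33019 = 2 + 33019 = 33021$)
$\frac{h}{j} - \frac{1417}{37557} = \frac{33021}{44359} - \frac{1417}{37557} = 33021 \cdot \frac{1}{44359} - \frac{109}{2889} = \frac{33021}{44359} - \frac{109}{2889} = \frac{90562538}{128153151}$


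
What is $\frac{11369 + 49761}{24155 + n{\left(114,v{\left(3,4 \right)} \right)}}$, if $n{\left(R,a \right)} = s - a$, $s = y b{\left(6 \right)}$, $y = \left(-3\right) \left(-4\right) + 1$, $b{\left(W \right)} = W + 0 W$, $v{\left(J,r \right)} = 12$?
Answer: $\frac{61130}{24221} \approx 2.5238$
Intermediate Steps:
$b{\left(W \right)} = W$ ($b{\left(W \right)} = W + 0 = W$)
$y = 13$ ($y = 12 + 1 = 13$)
$s = 78$ ($s = 13 \cdot 6 = 78$)
$n{\left(R,a \right)} = 78 - a$
$\frac{11369 + 49761}{24155 + n{\left(114,v{\left(3,4 \right)} \right)}} = \frac{11369 + 49761}{24155 + \left(78 - 12\right)} = \frac{61130}{24155 + \left(78 - 12\right)} = \frac{61130}{24155 + 66} = \frac{61130}{24221}$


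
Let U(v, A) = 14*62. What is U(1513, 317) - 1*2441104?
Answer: -2440236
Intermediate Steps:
U(v, A) = 868
U(1513, 317) - 1*2441104 = 868 - 1*2441104 = 868 - 2441104 = -2440236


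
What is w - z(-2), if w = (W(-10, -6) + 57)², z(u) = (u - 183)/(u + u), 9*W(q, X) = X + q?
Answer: 973051/324 ≈ 3003.2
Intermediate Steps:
W(q, X) = X/9 + q/9 (W(q, X) = (X + q)/9 = X/9 + q/9)
z(u) = (-183 + u)/(2*u) (z(u) = (-183 + u)/((2*u)) = (-183 + u)*(1/(2*u)) = (-183 + u)/(2*u))
w = 247009/81 (w = (((⅑)*(-6) + (⅑)*(-10)) + 57)² = ((-⅔ - 10/9) + 57)² = (-16/9 + 57)² = (497/9)² = 247009/81 ≈ 3049.5)
w - z(-2) = 247009/81 - (-183 - 2)/(2*(-2)) = 247009/81 - (-1)*(-185)/(2*2) = 247009/81 - 1*185/4 = 247009/81 - 185/4 = 973051/324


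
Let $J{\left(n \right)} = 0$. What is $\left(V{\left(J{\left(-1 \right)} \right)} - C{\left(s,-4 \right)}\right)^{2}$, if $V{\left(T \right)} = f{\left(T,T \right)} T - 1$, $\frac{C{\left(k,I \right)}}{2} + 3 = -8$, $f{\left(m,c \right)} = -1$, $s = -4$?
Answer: $441$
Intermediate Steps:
$C{\left(k,I \right)} = -22$ ($C{\left(k,I \right)} = -6 + 2 \left(-8\right) = -6 - 16 = -22$)
$V{\left(T \right)} = -1 - T$ ($V{\left(T \right)} = - T - 1 = -1 - T$)
$\left(V{\left(J{\left(-1 \right)} \right)} - C{\left(s,-4 \right)}\right)^{2} = \left(\left(-1 - 0\right) - -22\right)^{2} = \left(\left(-1 + 0\right) + 22\right)^{2} = \left(-1 + 22\right)^{2} = 21^{2} = 441$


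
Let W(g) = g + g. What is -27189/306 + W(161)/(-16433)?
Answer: -49655041/558722 ≈ -88.873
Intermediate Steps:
W(g) = 2*g
-27189/306 + W(161)/(-16433) = -27189/306 + (2*161)/(-16433) = -27189*1/306 + 322*(-1/16433) = -3021/34 - 322/16433 = -49655041/558722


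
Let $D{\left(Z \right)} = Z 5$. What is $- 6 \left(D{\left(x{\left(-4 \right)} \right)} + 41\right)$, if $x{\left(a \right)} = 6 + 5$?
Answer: $-576$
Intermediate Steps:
$x{\left(a \right)} = 11$
$D{\left(Z \right)} = 5 Z$
$- 6 \left(D{\left(x{\left(-4 \right)} \right)} + 41\right) = - 6 \left(5 \cdot 11 + 41\right) = - 6 \left(55 + 41\right) = \left(-6\right) 96 = -576$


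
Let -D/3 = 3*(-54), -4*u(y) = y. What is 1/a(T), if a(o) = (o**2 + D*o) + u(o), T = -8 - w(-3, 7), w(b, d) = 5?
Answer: -4/24583 ≈ -0.00016271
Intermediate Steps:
u(y) = -y/4
D = 486 (D = -9*(-54) = -3*(-162) = 486)
T = -13 (T = -8 - 1*5 = -8 - 5 = -13)
a(o) = o**2 + 1943*o/4 (a(o) = (o**2 + 486*o) - o/4 = o**2 + 1943*o/4)
1/a(T) = 1/((1/4)*(-13)*(1943 + 4*(-13))) = 1/((1/4)*(-13)*(1943 - 52)) = 1/((1/4)*(-13)*1891) = 1/(-24583/4) = -4/24583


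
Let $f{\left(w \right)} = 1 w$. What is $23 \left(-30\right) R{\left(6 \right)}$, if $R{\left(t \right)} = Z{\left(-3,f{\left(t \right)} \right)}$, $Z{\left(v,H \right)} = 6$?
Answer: $-4140$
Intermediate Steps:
$f{\left(w \right)} = w$
$R{\left(t \right)} = 6$
$23 \left(-30\right) R{\left(6 \right)} = 23 \left(-30\right) 6 = \left(-690\right) 6 = -4140$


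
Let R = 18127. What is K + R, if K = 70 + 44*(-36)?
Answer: 16613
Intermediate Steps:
K = -1514 (K = 70 - 1584 = -1514)
K + R = -1514 + 18127 = 16613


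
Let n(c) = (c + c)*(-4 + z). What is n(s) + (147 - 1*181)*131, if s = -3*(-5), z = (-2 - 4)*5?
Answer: -5474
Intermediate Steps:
z = -30 (z = -6*5 = -30)
s = 15
n(c) = -68*c (n(c) = (c + c)*(-4 - 30) = (2*c)*(-34) = -68*c)
n(s) + (147 - 1*181)*131 = -68*15 + (147 - 1*181)*131 = -1020 + (147 - 181)*131 = -1020 - 34*131 = -1020 - 4454 = -5474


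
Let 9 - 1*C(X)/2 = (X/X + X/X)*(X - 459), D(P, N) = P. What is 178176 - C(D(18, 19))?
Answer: 176394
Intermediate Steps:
C(X) = 1854 - 4*X (C(X) = 18 - 2*(X/X + X/X)*(X - 459) = 18 - 2*(1 + 1)*(-459 + X) = 18 - 4*(-459 + X) = 18 - 2*(-918 + 2*X) = 18 + (1836 - 4*X) = 1854 - 4*X)
178176 - C(D(18, 19)) = 178176 - (1854 - 4*18) = 178176 - (1854 - 72) = 178176 - 1*1782 = 178176 - 1782 = 176394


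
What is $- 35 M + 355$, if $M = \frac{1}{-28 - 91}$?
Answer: $\frac{6040}{17} \approx 355.29$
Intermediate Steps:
$M = - \frac{1}{119}$ ($M = \frac{1}{-119} = - \frac{1}{119} \approx -0.0084034$)
$- 35 M + 355 = \left(-35\right) \left(- \frac{1}{119}\right) + 355 = \frac{5}{17} + 355 = \frac{6040}{17}$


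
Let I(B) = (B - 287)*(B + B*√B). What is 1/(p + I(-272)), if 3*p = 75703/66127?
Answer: 5983867275524571/248384350243623543028849 - 23935409029950912*I*√17/248384350243623543028849 ≈ 2.4091e-8 - 3.9732e-7*I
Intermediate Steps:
I(B) = (-287 + B)*(B + B^(3/2))
p = 75703/198381 (p = (75703/66127)/3 = (75703*(1/66127))/3 = (⅓)*(75703/66127) = 75703/198381 ≈ 0.38160)
1/(p + I(-272)) = 1/(75703/198381 + ((-272)² + (-272)^(5/2) - 287*(-272) - (-312256)*I*√17)) = 1/(75703/198381 + (73984 + 295936*I*√17 + 78064 - (-312256)*I*√17)) = 1/(75703/198381 + (73984 + 295936*I*√17 + 78064 + 312256*I*√17)) = 1/(75703/198381 + (152048 + 608192*I*√17)) = 1/(30163509991/198381 + 608192*I*√17)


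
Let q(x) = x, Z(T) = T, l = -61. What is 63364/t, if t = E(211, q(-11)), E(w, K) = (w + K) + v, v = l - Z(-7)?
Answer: 434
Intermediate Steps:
v = -54 (v = -61 - 1*(-7) = -61 + 7 = -54)
E(w, K) = -54 + K + w (E(w, K) = (w + K) - 54 = (K + w) - 54 = -54 + K + w)
t = 146 (t = -54 - 11 + 211 = 146)
63364/t = 63364/146 = 63364*(1/146) = 434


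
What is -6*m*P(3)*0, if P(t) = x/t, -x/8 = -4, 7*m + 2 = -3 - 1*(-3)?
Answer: 0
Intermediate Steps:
m = -2/7 (m = -2/7 + (-3 - 1*(-3))/7 = -2/7 + (-3 + 3)/7 = -2/7 + (⅐)*0 = -2/7 + 0 = -2/7 ≈ -0.28571)
x = 32 (x = -8*(-4) = 32)
P(t) = 32/t
-6*m*P(3)*0 = -(-12)*32/3/7*0 = -(-12)*32*(⅓)/7*0 = -(-12)*32/(7*3)*0 = -6*(-64/21)*0 = (128/7)*0 = 0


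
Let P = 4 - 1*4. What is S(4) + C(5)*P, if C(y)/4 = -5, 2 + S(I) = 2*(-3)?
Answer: -8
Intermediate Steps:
S(I) = -8 (S(I) = -2 + 2*(-3) = -2 - 6 = -8)
C(y) = -20 (C(y) = 4*(-5) = -20)
P = 0 (P = 4 - 4 = 0)
S(4) + C(5)*P = -8 - 20*0 = -8 + 0 = -8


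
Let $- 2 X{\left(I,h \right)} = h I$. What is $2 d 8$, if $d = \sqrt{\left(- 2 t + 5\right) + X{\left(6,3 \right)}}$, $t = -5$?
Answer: $16 \sqrt{6} \approx 39.192$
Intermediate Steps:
$X{\left(I,h \right)} = - \frac{I h}{2}$ ($X{\left(I,h \right)} = - \frac{h I}{2} = - \frac{I h}{2}$)
$d = \sqrt{6}$ ($d = \sqrt{\left(\left(-2\right) \left(-5\right) + 5\right) - 3 \cdot 3} = \sqrt{\left(10 + 5\right) - 9} = \sqrt{15 - 9} = \sqrt{6} \approx 2.4495$)
$2 d 8 = 2 \sqrt{6} \cdot 8 = 16 \sqrt{6}$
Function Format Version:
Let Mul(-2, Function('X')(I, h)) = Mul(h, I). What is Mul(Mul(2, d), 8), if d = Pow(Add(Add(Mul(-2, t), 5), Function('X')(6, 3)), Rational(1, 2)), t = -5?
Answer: Mul(16, Pow(6, Rational(1, 2))) ≈ 39.192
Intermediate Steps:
Function('X')(I, h) = Mul(Rational(-1, 2), I, h) (Function('X')(I, h) = Mul(Rational(-1, 2), Mul(h, I)) = Mul(Rational(-1, 2), Mul(I, h)) = Mul(Rational(-1, 2), I, h))
d = Pow(6, Rational(1, 2)) (d = Pow(Add(Add(Mul(-2, -5), 5), Mul(Rational(-1, 2), 6, 3)), Rational(1, 2)) = Pow(Add(Add(10, 5), -9), Rational(1, 2)) = Pow(Add(15, -9), Rational(1, 2)) = Pow(6, Rational(1, 2)) ≈ 2.4495)
Mul(Mul(2, d), 8) = Mul(Mul(2, Pow(6, Rational(1, 2))), 8) = Mul(16, Pow(6, Rational(1, 2)))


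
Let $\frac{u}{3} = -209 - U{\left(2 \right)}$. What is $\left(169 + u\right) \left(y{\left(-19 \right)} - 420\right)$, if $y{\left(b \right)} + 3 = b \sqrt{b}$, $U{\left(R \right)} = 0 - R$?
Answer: $191196 + 8588 i \sqrt{19} \approx 1.912 \cdot 10^{5} + 37434.0 i$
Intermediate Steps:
$U{\left(R \right)} = - R$
$y{\left(b \right)} = -3 + b^{\frac{3}{2}}$ ($y{\left(b \right)} = -3 + b \sqrt{b} = -3 + b^{\frac{3}{2}}$)
$u = -621$ ($u = 3 \left(-209 - \left(-1\right) 2\right) = 3 \left(-209 - -2\right) = 3 \left(-209 + 2\right) = 3 \left(-207\right) = -621$)
$\left(169 + u\right) \left(y{\left(-19 \right)} - 420\right) = \left(169 - 621\right) \left(\left(-3 + \left(-19\right)^{\frac{3}{2}}\right) - 420\right) = - 452 \left(\left(-3 - 19 i \sqrt{19}\right) - 420\right) = - 452 \left(-423 - 19 i \sqrt{19}\right) = 191196 + 8588 i \sqrt{19}$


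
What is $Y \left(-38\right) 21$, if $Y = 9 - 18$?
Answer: $7182$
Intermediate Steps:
$Y = -9$
$Y \left(-38\right) 21 = \left(-9\right) \left(-38\right) 21 = 342 \cdot 21 = 7182$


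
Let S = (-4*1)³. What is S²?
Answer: 4096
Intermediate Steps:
S = -64 (S = (-4)³ = -64)
S² = (-64)² = 4096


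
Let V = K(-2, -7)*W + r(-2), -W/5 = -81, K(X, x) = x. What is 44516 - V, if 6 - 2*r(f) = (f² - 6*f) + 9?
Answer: 94721/2 ≈ 47361.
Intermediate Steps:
r(f) = -3/2 + 3*f - f²/2 (r(f) = 3 - ((f² - 6*f) + 9)/2 = 3 - (9 + f² - 6*f)/2 = 3 + (-9/2 + 3*f - f²/2) = -3/2 + 3*f - f²/2)
W = 405 (W = -5*(-81) = 405)
V = -5689/2 (V = -7*405 + (-3/2 + 3*(-2) - ½*(-2)²) = -2835 + (-3/2 - 6 - ½*4) = -2835 + (-3/2 - 6 - 2) = -2835 - 19/2 = -5689/2 ≈ -2844.5)
44516 - V = 44516 - 1*(-5689/2) = 44516 + 5689/2 = 94721/2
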